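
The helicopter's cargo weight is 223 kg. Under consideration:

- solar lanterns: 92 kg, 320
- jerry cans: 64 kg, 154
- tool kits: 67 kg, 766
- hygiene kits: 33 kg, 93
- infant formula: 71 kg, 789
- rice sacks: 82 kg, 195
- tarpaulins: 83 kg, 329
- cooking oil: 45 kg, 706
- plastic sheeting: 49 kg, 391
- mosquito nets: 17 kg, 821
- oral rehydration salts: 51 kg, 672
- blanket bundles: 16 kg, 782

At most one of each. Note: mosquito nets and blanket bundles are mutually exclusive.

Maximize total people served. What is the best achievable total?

3082

Best packing: tool kits + infant formula + cooking oil + mosquito nets — 200 kg, 3082 total.
The closest alternative, hygiene kits + infant formula + cooking oil + mosquito nets + oral rehydration salts, reaches only 3081.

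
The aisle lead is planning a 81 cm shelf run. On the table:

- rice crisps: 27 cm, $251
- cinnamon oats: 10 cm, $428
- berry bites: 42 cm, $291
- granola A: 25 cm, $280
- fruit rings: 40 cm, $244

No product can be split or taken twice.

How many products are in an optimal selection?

3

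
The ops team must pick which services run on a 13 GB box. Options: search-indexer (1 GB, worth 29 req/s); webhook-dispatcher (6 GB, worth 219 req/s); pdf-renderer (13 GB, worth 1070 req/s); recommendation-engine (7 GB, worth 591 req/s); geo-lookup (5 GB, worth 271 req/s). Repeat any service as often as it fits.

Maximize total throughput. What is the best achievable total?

1070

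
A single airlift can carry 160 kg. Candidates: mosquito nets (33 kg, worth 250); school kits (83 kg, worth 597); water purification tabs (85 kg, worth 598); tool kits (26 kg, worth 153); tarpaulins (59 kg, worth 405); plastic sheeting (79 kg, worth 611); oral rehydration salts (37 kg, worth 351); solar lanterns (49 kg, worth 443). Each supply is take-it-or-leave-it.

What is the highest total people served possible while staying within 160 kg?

The ratio heuristic lands on mosquito nets + tool kits + oral rehydration salts + solar lanterns (1197) but leaves 15 kg idle.
Replace tool kits and solar lanterns with plastic sheeting: the trade gains 15 net, giving 1212 at 149 kg.

1212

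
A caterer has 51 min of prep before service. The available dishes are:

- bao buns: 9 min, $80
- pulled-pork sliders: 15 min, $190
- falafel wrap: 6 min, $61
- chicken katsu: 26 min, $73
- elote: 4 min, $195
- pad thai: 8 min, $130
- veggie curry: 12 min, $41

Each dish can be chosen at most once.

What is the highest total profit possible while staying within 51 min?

656

Bao buns + pulled-pork sliders + falafel wrap + elote + pad thai uses 42 of the 51 min and totals 656.
Next best is bao buns + pulled-pork sliders + elote + pad thai + veggie curry at 636 (48 min) — short by 20.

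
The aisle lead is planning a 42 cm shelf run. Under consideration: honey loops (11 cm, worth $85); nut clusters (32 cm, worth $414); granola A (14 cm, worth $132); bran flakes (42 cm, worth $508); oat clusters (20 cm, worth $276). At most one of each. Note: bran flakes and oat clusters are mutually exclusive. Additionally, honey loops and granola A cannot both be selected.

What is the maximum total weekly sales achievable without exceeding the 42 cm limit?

Taking the top-ratio products first gives granola A + oat clusters for 408 (34 cm).
Dropping granola A and oat clusters frees 34 cm; slotting in bran flakes (42 cm) lifts the total to 508 at 42 cm.
The closest alternative, nut clusters, reaches only 414.

508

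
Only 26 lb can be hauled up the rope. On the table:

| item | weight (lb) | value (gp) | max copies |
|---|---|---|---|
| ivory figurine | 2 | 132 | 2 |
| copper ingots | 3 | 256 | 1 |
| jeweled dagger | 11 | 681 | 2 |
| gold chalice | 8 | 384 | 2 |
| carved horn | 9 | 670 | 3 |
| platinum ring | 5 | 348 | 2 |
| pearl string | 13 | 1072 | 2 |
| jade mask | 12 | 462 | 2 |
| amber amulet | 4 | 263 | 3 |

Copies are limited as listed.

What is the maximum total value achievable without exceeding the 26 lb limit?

2144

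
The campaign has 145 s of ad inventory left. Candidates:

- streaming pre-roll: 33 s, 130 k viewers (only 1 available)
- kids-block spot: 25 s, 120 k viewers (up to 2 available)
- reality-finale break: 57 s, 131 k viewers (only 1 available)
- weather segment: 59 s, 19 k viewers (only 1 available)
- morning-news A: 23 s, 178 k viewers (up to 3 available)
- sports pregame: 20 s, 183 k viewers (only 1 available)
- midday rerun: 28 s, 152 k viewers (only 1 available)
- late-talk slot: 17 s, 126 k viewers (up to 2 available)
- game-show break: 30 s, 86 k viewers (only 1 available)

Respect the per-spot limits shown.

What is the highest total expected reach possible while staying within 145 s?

Density check — sports pregame 9.15, morning-news A 7.74, late-talk slot 7.41, midday rerun 5.43 are the best per s.
A density-first pass picks 3×morning-news A + sports pregame + 2×late-talk slot — 969 at 123 s.
The 17 s tied up in late-talk slot is better spent on midday rerun — total rises to 995 (134 s).
The spare 11 s is too small for any remaining spot, and no exchange beats 995.

995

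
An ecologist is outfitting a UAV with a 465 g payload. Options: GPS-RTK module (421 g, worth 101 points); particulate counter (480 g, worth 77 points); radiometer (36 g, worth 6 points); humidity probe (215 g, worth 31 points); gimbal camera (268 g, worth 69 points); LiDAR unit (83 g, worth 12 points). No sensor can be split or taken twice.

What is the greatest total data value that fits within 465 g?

By data value per g: gimbal camera 0.26, GPS-RTK module 0.24, radiometer 0.17 lead.
Greedy by ratio would take radiometer + gimbal camera + LiDAR unit: 387 g used, total 87.
Dropping gimbal camera and LiDAR unit frees 351 g; slotting in GPS-RTK module (421 g) lifts the total to 107 at 457 g.
That's the maximum — no swap from here does better than 107.

107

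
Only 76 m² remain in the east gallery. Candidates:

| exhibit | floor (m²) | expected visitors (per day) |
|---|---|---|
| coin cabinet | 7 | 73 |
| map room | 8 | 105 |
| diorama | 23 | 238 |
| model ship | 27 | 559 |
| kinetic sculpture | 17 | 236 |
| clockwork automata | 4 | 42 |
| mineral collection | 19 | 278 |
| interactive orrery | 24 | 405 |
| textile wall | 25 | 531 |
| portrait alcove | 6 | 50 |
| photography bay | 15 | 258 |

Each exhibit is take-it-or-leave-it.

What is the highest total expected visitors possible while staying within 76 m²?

1495

Greedy by ratio would take map room + model ship + textile wall + photography bay: 75 m² used, total 1453.
Replace map room and photography bay with interactive orrery: the trade gains 42 net, giving 1495 at 76 m².
The closest alternative, map room + model ship + textile wall + photography bay, reaches only 1453.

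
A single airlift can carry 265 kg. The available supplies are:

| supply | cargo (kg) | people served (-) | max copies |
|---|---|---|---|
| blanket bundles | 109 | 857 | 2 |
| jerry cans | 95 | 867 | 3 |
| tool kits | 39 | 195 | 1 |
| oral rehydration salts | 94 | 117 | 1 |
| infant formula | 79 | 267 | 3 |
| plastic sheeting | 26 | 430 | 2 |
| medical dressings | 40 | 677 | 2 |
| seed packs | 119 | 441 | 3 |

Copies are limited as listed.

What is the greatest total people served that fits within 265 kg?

3081

Jerry cans + 2×plastic sheeting + 2×medical dressings uses 227 of the 265 kg and totals 3081.
No other feasible combination exceeds 3081.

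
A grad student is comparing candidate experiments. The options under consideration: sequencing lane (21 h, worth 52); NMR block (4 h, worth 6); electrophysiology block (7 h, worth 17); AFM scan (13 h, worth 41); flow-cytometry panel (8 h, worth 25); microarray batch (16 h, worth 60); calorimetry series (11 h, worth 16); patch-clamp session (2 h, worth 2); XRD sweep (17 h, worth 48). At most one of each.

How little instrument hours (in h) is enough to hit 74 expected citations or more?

23

Need the lightest bundle worth ≥ 74.
electrophysiology block + microarray batch: 77 expected citations at 23 h.
No combination under 23 h hits 74.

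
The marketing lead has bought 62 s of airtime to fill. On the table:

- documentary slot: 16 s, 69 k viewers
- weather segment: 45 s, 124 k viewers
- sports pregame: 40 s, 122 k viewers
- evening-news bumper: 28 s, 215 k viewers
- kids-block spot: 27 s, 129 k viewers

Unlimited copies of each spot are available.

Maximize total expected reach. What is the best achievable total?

430

Ranking by ratio (expected reach/s): evening-news bumper 7.68, kids-block spot 4.78, documentary slot 4.31, sports pregame 3.05.
Taking 2×evening-news bumper: 56 s used, 430 in expected reach.
No other feasible combination exceeds 430.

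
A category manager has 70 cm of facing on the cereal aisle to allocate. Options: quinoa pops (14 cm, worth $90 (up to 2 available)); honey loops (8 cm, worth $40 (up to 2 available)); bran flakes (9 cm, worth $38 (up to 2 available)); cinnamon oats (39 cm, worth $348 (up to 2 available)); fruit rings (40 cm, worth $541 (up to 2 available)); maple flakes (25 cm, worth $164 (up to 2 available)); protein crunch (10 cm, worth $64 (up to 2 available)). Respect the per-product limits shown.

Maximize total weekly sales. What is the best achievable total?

By weekly sales per cm: fruit rings 13.53, cinnamon oats 8.92, maple flakes 6.56 lead.
Greedy by ratio would take fruit rings + maple flakes: 65 cm used, total 705.
Replace maple flakes with 2×quinoa pops: the trade gains 16 net, giving 721 at 68 cm.
That's the maximum — no swap from here does better than 721.

721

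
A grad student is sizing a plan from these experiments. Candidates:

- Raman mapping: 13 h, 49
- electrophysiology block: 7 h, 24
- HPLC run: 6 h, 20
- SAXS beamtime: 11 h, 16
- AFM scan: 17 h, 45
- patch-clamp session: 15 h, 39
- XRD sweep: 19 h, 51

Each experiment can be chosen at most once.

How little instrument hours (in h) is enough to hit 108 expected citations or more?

Look for the lowest-instrument combination reaching 108.
Raman mapping + HPLC run + patch-clamp session: 108 expected citations at 34 h.
No combination under 34 h hits 108.

34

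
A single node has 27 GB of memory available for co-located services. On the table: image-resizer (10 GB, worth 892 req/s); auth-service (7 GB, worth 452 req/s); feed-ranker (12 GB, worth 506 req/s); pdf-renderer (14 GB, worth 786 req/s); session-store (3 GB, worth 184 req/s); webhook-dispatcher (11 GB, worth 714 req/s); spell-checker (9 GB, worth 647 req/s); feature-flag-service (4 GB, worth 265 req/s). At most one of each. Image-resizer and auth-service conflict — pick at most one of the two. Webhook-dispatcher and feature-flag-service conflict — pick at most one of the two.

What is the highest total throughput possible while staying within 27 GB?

1988

Ranking by ratio (throughput/GB): image-resizer 89.20, spell-checker 71.89, feature-flag-service 66.25.
Taking image-resizer + session-store + spell-checker + feature-flag-service: 26 GB used, 1988 in throughput.
The spare 1 GB is too small for any remaining service, and no feasible exchange beats 1988.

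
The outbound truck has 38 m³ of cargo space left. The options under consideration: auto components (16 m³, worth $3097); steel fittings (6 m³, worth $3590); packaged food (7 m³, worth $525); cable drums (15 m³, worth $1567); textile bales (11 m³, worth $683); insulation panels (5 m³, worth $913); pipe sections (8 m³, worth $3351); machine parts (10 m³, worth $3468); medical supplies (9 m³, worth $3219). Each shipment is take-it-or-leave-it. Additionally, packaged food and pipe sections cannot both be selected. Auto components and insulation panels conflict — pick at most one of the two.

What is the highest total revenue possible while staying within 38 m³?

Ranking by ratio (revenue/m³): steel fittings 598.33, pipe sections 418.88, medical supplies 357.67.
Taking steel fittings + insulation panels + pipe sections + machine parts + medical supplies: 38 m³ used, 14541 in revenue.

14541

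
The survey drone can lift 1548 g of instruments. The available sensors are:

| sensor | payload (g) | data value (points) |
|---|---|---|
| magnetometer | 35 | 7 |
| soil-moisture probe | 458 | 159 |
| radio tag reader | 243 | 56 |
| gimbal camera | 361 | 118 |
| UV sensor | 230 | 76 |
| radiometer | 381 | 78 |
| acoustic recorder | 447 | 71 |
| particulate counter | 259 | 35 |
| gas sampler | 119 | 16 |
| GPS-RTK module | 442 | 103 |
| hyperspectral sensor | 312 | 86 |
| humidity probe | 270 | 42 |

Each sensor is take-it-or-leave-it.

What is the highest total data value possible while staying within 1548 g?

463

Greedy by ratio would take magnetometer + soil-moisture probe + gimbal camera + UV sensor + gas sampler + hyperspectral sensor: 1515 g used, total 462.
Replace gas sampler and hyperspectral sensor with GPS-RTK module: the trade gains 1 net, giving 463 at 1526 g.
Nothing else within 1548 g beats 463.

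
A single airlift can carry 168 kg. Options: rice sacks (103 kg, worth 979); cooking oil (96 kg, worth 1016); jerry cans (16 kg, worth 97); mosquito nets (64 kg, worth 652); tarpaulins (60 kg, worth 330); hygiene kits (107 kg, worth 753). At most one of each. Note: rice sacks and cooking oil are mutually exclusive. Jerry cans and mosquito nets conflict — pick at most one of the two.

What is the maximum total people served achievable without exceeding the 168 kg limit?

1668

Density check — cooking oil 10.58, mosquito nets 10.19, rice sacks 9.50, hygiene kits 7.04 are the best per kg.
Best packing: cooking oil + mosquito nets — 160 kg, 1668 total.
The spare 8 kg is too small for any remaining supply, and no feasible exchange beats 1668.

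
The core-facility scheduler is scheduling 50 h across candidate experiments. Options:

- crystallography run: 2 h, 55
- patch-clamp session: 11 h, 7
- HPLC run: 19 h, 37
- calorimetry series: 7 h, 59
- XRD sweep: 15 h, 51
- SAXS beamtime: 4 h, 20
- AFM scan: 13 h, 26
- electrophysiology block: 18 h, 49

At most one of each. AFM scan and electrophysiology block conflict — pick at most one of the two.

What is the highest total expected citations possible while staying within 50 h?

Taking crystallography run + calorimetry series + XRD sweep + SAXS beamtime + electrophysiology block: 46 h used, 234 in expected citations.
The closest alternative, crystallography run + HPLC run + calorimetry series + XRD sweep + SAXS beamtime, reaches only 222.

234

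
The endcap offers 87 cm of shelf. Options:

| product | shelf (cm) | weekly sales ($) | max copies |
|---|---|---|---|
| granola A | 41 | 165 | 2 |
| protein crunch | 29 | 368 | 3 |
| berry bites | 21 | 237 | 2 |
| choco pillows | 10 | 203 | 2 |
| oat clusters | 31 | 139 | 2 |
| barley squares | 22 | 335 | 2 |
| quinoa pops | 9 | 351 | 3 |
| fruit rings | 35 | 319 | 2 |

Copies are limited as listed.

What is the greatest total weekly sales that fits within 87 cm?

Filling by ratio: 2×choco pillows + barley squares + 3×quinoa pops for 1794, with 18 cm left unused.
Dropping choco pillows frees 10 cm; slotting in barley squares (22 cm) lifts the total to 1926 at 81 cm.

1926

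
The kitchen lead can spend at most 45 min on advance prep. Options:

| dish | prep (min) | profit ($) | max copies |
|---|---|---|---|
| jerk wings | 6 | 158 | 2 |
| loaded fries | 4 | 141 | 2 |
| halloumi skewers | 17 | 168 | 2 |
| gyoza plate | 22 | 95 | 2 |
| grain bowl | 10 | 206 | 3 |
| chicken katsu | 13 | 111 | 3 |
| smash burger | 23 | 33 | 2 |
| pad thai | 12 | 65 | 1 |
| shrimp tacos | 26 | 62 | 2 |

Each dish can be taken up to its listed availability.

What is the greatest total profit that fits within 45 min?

Ranking by ratio (profit/min): loaded fries 35.25, jerk wings 26.33, grain bowl 20.60, halloumi skewers 9.88.
A density-first pass picks 2×jerk wings + 2×loaded fries + 2×grain bowl — 1010 at 40 min.
The 6 min tied up in jerk wings is better spent on grain bowl — total rises to 1058 (44 min).
Every other selection either busts 45 min or exceeds an availability limit or fails to beat 1058.

1058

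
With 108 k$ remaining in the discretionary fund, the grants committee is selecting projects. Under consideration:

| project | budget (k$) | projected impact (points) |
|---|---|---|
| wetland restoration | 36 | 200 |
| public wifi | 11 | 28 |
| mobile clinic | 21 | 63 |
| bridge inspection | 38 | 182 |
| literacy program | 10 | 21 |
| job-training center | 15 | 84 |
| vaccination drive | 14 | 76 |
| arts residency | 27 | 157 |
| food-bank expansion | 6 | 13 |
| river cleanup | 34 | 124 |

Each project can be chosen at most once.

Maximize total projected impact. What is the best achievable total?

552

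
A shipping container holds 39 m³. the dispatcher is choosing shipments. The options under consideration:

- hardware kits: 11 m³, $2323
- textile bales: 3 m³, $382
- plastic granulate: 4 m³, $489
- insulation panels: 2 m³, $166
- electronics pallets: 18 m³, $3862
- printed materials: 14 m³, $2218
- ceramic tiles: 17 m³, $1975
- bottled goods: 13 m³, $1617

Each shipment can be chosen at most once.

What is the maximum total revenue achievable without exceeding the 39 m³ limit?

Best packing: hardware kits + textile bales + plastic granulate + insulation panels + electronics pallets — 38 m³, 7222 total.

7222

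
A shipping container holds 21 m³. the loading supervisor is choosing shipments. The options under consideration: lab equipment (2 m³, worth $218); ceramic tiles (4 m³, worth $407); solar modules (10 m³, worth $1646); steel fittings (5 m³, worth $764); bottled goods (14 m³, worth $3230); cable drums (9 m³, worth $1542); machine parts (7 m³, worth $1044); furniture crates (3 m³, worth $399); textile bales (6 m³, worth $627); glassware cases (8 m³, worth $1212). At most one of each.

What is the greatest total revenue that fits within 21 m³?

4274

Density check — bottled goods 230.71, cable drums 171.33, solar modules 164.60 are the best per m³.
Greedy by ratio would take lab equipment + steel fittings + bottled goods: 21 m³ used, total 4212.
Replace lab equipment and steel fittings with machine parts: the trade gains 62 net, giving 4274 at 21 m³.
That's the maximum — no swap from here does better than 4274.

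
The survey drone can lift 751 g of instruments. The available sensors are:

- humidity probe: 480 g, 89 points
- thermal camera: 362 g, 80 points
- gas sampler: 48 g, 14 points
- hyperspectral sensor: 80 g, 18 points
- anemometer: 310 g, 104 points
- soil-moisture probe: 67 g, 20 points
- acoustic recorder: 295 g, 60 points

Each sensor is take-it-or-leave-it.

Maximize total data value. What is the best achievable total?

204

The ratio heuristic lands on gas sampler + hyperspectral sensor + anemometer + soil-moisture probe (156) but leaves 246 g idle.
Replace gas sampler and hyperspectral sensor with thermal camera: the trade gains 48 net, giving 204 at 739 g.
The spare 12 g is too small for any remaining sensor, and no exchange beats 204.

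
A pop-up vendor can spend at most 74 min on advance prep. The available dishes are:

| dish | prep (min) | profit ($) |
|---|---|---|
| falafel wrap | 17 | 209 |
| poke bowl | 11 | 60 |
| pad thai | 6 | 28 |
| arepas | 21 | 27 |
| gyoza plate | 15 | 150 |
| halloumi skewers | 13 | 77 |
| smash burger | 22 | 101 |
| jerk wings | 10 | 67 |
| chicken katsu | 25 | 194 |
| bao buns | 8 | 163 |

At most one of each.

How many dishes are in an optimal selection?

The maximum profit within 74 min is 744.
For example falafel wrap + pad thai + gyoza plate + chicken katsu + bao buns achieves it, using 71 min.
Every optimal selection uses 5 dishes.

5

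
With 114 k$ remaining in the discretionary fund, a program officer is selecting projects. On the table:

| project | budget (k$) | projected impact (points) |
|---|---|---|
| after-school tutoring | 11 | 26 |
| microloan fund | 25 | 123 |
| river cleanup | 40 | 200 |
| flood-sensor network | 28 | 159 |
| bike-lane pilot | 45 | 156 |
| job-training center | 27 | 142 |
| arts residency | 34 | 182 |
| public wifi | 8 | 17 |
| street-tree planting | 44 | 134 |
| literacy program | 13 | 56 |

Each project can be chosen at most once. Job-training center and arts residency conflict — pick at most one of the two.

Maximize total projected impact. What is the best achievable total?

Ranking by ratio (projected impact/k$): flood-sensor network 5.68, arts residency 5.35, job-training center 5.26, river cleanup 5.00.
After-school tutoring + river cleanup + flood-sensor network + arts residency uses 113 of the 114 k$ and totals 567.
The spare 1 k$ is too small for any remaining project, and no feasible exchange beats 567.

567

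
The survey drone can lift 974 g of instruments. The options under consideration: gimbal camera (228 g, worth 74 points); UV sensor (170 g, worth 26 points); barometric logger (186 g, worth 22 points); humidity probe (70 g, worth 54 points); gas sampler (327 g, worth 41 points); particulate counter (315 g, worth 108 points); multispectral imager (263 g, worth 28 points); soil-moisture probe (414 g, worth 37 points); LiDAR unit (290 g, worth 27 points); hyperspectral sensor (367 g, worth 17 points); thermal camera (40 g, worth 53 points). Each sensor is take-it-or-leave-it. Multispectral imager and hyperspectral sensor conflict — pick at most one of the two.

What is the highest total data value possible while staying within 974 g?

317

Ranking by ratio (data value/g): thermal camera 1.32, humidity probe 0.77, particulate counter 0.34, gimbal camera 0.32.
Taking the top-ratio sensors first gives gimbal camera + UV sensor + humidity probe + particulate counter + thermal camera for 315 (823 g).
Dropping UV sensor frees 170 g; slotting in multispectral imager (263 g) lifts the total to 317 at 916 g.
Runner-up gimbal camera + humidity probe + particulate counter + LiDAR unit + thermal camera tops out at 316.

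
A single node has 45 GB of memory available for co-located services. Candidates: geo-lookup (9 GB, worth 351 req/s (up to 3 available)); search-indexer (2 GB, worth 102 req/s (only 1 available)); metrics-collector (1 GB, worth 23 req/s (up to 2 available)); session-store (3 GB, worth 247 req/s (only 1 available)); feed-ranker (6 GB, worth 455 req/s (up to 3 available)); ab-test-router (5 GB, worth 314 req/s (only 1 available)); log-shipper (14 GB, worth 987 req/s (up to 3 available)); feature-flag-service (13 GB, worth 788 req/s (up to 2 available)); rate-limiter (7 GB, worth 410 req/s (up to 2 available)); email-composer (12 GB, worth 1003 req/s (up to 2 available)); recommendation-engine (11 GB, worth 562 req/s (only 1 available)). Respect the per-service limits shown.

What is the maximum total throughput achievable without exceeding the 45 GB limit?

Best packing: session-store + 3×feed-ranker + 2×email-composer — 45 GB, 3618 total.
Every other selection either busts 45 GB or exceeds an availability limit or fails to beat 3618.

3618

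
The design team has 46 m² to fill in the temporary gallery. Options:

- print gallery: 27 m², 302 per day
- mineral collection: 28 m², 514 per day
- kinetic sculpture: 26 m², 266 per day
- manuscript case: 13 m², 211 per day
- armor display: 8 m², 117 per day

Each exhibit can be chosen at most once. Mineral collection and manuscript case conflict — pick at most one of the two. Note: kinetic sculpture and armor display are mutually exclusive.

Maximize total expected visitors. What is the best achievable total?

631

By expected visitors per m²: mineral collection 18.36, manuscript case 16.23, armor display 14.62, print gallery 11.19 lead.
Best packing: mineral collection + armor display — 36 m², 631 total.
The closest alternative, mineral collection, reaches only 514.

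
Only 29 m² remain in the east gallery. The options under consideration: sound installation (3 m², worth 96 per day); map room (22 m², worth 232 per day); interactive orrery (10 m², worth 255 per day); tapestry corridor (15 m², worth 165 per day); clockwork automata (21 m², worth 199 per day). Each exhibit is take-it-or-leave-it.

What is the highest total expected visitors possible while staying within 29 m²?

Taking sound installation + interactive orrery + tapestry corridor: 28 m² used, 516 in expected visitors.
No other feasible combination exceeds 516.

516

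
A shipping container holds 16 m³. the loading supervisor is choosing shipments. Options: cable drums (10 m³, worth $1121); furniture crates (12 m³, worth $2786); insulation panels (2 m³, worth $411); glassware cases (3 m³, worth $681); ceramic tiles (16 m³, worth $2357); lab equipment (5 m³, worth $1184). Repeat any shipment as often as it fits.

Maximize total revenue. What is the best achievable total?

3730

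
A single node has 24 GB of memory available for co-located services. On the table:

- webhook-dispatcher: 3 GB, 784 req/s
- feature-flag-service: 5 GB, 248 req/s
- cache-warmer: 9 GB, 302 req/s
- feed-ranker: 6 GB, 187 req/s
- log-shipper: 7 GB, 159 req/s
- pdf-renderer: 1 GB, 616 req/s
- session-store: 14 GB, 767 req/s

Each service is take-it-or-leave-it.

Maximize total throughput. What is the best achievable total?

2415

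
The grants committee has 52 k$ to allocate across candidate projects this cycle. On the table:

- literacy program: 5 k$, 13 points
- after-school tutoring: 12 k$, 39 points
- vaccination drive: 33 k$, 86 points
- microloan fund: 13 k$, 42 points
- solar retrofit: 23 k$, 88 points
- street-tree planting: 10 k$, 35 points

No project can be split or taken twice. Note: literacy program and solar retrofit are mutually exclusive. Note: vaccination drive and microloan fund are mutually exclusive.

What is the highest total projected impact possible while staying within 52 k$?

Ranking by ratio (projected impact/k$): solar retrofit 3.83, street-tree planting 3.50, after-school tutoring 3.25.
Taking after-school tutoring + microloan fund + solar retrofit: 48 k$ used, 169 in projected impact.

169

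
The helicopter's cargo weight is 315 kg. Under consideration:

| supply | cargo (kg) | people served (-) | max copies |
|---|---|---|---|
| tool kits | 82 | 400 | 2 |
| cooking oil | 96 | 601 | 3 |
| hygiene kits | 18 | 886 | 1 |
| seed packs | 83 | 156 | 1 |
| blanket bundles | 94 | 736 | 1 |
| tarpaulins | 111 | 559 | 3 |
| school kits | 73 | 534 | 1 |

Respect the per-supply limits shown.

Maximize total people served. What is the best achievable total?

2824

Greedy by ratio would take cooking oil + hygiene kits + blanket bundles + school kits: 281 kg used, total 2757.
The 73 kg tied up in school kits is better spent on cooking oil — total rises to 2824 (304 kg).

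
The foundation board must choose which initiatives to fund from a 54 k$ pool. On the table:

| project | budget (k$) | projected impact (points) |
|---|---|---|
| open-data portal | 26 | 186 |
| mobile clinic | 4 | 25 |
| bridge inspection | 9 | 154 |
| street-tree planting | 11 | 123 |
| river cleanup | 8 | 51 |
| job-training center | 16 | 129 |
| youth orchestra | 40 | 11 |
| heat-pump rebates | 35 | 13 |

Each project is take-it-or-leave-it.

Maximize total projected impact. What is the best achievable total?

A density-first pass picks mobile clinic + bridge inspection + street-tree planting + river cleanup + job-training center — 482 at 48 k$.
The 20 k$ tied up in mobile clinic and job-training center is better spent on open-data portal — total rises to 514 (54 k$).
Runner-up open-data portal + mobile clinic + bridge inspection + street-tree planting tops out at 488.

514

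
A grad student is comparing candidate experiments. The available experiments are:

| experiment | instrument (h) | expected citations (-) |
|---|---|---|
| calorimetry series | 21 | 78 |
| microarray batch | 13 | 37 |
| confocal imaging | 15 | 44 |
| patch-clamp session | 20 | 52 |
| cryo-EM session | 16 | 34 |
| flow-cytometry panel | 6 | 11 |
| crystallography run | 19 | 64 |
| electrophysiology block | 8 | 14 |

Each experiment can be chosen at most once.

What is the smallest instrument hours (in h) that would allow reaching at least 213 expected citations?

Need the lightest bundle worth ≥ 213.
calorimetry series + microarray batch + confocal imaging + crystallography run reaches 223 using 68 h.
No combination under 68 h hits 213.

68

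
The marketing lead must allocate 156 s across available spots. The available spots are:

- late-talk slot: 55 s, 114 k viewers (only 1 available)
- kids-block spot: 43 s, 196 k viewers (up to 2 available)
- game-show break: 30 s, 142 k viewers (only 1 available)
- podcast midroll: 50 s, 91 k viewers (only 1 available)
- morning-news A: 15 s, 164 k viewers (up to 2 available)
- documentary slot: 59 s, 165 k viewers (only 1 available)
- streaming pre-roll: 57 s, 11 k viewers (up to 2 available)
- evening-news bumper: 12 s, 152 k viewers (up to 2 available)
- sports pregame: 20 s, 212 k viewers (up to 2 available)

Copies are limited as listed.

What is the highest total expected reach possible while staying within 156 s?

1252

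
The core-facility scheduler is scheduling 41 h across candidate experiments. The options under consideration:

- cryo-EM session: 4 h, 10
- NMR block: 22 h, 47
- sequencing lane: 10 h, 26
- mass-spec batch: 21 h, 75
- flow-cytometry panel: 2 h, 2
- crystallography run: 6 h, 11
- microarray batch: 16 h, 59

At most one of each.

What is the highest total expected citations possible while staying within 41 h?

144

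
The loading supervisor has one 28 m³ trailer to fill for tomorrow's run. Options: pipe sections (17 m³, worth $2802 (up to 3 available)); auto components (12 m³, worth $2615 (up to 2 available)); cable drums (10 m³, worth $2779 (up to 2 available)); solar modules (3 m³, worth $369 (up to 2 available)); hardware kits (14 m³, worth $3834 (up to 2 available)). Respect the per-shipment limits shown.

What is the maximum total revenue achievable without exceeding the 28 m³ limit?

Taking the top-ratio shipments first gives 2×cable drums + 2×solar modules for 6296 (26 m³).
The 26 m³ tied up in 2×cable drums and 2×solar modules is better spent on 2×hardware kits — total rises to 7668 (28 m³).
Nothing else within 28 m³ beats 7668.

7668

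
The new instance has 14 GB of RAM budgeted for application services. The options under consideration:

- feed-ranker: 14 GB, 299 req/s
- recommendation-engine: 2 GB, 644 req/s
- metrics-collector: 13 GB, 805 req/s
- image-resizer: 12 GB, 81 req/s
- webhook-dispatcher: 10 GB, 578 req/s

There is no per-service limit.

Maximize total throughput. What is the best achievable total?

Taking 7×recommendation-engine: 14 GB used, 4508 in throughput.
Nothing else within 14 GB beats 4508.

4508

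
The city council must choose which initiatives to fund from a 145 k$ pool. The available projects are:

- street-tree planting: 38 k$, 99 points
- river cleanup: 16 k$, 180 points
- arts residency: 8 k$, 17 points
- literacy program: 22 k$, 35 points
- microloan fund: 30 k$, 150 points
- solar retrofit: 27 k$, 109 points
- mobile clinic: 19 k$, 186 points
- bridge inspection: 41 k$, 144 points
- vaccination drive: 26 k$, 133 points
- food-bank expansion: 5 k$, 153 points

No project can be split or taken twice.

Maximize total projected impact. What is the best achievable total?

963

Filling by ratio: river cleanup + arts residency + microloan fund + solar retrofit + mobile clinic + vaccination drive + food-bank expansion for 928, with 14 k$ left unused.
Replace solar retrofit with bridge inspection: the trade gains 35 net, giving 963 at 145 k$.
Nothing else within 145 k$ beats 963.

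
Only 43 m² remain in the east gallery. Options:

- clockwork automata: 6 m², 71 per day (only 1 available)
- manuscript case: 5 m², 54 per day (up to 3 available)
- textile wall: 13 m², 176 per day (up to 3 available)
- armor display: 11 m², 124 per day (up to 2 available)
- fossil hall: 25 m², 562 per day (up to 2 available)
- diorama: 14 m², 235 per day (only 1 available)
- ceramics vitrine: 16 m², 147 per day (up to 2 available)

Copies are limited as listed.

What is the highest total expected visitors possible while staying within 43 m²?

797

Ranking by ratio (expected visitors/m²): fossil hall 22.48, diorama 16.79, textile wall 13.54.
Taking fossil hall + diorama: 39 m² used, 797 in expected visitors.
Nothing else within 43 m² beats 797.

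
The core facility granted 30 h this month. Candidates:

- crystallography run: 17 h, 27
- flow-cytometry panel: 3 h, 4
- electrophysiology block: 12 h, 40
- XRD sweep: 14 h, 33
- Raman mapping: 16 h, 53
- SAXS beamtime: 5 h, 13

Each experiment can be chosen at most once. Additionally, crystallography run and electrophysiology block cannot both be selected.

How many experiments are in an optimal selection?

2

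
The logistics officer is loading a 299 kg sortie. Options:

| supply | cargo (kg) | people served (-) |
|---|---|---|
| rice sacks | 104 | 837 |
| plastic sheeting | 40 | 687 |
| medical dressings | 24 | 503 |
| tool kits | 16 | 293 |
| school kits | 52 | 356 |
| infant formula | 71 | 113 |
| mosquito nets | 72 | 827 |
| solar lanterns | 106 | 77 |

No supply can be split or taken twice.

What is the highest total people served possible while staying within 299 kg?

3210

Taking the top-ratio supplies first gives rice sacks + plastic sheeting + medical dressings + tool kits + mosquito nets for 3147 (256 kg).
Replace tool kits with school kits: the trade gains 63 net, giving 3210 at 292 kg.
The spare 7 kg is too small for any remaining supply, and no exchange beats 3210.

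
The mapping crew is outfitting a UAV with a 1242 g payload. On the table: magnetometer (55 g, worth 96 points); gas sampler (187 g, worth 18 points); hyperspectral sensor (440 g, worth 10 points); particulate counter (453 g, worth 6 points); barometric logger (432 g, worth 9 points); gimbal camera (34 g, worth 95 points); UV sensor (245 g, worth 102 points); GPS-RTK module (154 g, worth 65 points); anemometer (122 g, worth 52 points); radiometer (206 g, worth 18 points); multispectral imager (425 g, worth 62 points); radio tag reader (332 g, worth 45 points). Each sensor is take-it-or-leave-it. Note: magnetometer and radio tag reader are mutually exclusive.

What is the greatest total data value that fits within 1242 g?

490

Taking magnetometer + gas sampler + gimbal camera + UV sensor + GPS-RTK module + anemometer + multispectral imager: 1222 g used, 490 in data value.
Magnetometer + gimbal camera + UV sensor + GPS-RTK module + anemometer + radiometer + multispectral imager matches that 490 at 1241 g; no feasible combination exceeds it.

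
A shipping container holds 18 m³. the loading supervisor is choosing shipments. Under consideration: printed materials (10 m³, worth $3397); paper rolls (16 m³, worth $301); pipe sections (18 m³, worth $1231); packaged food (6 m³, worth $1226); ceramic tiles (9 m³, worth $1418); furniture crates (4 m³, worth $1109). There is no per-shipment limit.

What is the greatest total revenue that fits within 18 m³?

5615

The ratio ordering already packs tightly: printed materials + 2×furniture crates, 18 m³, 5615.
No other feasible combination exceeds 5615.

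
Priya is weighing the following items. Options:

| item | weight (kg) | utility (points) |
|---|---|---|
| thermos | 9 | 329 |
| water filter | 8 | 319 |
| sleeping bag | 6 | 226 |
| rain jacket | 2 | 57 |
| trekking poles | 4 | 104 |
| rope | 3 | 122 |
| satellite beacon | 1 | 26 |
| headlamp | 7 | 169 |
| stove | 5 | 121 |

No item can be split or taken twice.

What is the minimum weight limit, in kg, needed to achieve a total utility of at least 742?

Need the lightest bundle worth ≥ 742.
Taking thermos + water filter + rope gives 770 (≥ 742) for 20 kg.
Any bundle with less than 20 kg falls short of 742.

20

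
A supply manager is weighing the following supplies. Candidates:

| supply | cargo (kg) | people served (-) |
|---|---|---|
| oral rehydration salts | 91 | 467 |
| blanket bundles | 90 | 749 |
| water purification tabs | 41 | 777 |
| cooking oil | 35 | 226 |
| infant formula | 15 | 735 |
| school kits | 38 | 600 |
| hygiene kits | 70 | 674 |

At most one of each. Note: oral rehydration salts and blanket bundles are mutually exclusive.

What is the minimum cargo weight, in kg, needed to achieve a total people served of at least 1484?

Minimise kg subject to total people served ≥ 1484.
water purification tabs + infant formula reaches 1512 using 56 kg.
No combination under 56 kg hits 1484.

56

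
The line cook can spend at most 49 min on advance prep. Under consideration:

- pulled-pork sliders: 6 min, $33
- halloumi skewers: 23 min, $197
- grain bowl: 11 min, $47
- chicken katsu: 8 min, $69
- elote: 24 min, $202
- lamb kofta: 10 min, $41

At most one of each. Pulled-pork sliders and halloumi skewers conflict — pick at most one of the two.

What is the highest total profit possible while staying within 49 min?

399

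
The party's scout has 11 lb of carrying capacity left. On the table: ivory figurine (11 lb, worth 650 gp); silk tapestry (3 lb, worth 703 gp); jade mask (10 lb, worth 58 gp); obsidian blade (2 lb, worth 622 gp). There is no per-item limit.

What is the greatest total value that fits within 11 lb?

3191

Density check — obsidian blade 311.00, silk tapestry 234.33, ivory figurine 59.09 are the best per lb.
The ratio heuristic lands on 5×obsidian blade (3110) but leaves 1 lb idle.
Dropping obsidian blade frees 2 lb; slotting in silk tapestry (3 lb) lifts the total to 3191 at 11 lb.
No other feasible combination exceeds 3191.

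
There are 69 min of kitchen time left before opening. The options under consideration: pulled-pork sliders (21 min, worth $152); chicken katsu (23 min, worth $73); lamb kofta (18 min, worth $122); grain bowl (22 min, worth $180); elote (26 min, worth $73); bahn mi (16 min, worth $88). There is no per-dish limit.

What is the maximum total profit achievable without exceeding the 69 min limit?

540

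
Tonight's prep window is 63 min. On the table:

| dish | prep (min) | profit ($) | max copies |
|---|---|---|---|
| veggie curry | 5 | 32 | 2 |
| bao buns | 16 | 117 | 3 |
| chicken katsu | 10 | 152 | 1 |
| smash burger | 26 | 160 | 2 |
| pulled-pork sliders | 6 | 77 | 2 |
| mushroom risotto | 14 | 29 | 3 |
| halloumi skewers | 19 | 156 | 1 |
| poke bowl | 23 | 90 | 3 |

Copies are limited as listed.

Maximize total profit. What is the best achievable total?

Veggie curry + bao buns + chicken katsu + 2×pulled-pork sliders + halloumi skewers uses 62 of the 63 min and totals 611.
The spare 1 min is too small for any remaining dish, and no exchange beats 611.

611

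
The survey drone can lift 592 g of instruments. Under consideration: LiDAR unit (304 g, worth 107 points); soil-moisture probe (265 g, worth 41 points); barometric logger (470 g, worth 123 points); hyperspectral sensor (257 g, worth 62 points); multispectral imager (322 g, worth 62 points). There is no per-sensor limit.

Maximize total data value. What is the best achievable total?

169

Best packing: LiDAR unit + hyperspectral sensor — 561 g, 169 total.
The spare 31 g is too small for any remaining sensor, and no exchange beats 169.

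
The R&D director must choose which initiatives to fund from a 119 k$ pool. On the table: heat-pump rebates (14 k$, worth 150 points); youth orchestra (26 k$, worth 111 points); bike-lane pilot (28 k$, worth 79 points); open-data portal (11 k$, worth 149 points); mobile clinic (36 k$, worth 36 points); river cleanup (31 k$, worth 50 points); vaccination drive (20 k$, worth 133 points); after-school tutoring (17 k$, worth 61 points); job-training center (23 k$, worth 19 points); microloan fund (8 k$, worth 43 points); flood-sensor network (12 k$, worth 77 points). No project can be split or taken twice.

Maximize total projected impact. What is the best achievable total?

Greedy by ratio would take heat-pump rebates + youth orchestra + open-data portal + vaccination drive + after-school tutoring + microloan fund + flood-sensor network: 108 k$ used, total 724.
The 17 k$ tied up in after-school tutoring is better spent on bike-lane pilot — total rises to 742 (119 k$).

742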